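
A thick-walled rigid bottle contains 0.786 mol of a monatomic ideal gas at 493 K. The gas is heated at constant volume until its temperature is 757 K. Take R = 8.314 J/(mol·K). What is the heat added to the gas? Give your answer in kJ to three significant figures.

Q ≈ 2.59 kJ

Constant volume ⇒ W = 0, so Q = ΔU = nCᵥΔT with Cᵥ = 3R/2 = 12.47 J/(mol·K).
ΔU = (0.786)(12.47)(757 − 493) = 2588 J.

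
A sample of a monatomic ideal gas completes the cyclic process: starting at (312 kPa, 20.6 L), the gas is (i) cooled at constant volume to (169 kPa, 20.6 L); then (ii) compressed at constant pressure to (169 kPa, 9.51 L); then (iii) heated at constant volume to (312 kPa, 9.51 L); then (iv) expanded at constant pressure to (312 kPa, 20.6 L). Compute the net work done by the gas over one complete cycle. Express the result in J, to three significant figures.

W_net ≈ 1590 J

Constant-volume legs do no work.
W(ii) = (169)(9.51 − 20.6) = -1874 J; W(iv) = (312)(20.6 − 9.51) = 3460 J.
W_net = -1874 + 3460 = 1586 J (the clockwise enclosed area).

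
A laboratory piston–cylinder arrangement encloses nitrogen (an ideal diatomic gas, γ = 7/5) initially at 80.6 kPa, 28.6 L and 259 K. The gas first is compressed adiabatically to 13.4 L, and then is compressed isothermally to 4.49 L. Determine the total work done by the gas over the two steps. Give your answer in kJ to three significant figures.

W_total ≈ -5.45 kJ

Step 1 (adiabatic): W = (P₁V₁ − P₂V₂)/(γ−1) = (2305 − 3122)/0.4 = -2042 J.
After step 1: P = 233 kPa, V = 13.4 L, T = 350.8 K.
Step 2 (isothermal): W = P₁V₁ ln(V₂/V₁) = (3122) ln(4.49/13.4) = -3413 J.
W_total = -2042 − 3413 = -5455 J.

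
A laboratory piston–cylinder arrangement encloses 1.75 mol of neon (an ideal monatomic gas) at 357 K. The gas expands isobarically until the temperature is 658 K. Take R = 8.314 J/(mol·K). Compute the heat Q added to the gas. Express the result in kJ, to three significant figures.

Q ≈ 10.9 kJ

Isobaric: W = nRΔT = (1.75)(8.314)(301) = 4379 J.
ΔU = nCᵥΔT with Cᵥ = 3R/2: ΔU = (1.75)(12.47)(301) = 6569 J.
Q = ΔU + W = 6569 + 4379 = 10948 J.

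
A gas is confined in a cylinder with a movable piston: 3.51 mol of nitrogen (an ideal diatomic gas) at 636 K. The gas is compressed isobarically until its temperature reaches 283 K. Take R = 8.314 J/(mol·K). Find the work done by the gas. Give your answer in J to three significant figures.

W ≈ -10300 J

Isobaric: W = P ΔV = nR ΔT.
W = (3.51)(8.314)(283 − 636) = -10301 J.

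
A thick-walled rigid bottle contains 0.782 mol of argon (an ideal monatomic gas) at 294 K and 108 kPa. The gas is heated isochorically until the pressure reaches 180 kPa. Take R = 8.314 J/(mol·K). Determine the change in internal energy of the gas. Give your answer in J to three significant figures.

Constant volume ⇒ W = 0, so Q = ΔU = nCᵥΔT with Cᵥ = 3R/2 = 12.47 J/(mol·K).
At constant V, T₂/T₁ = P₂/P₁ ⇒ ΔT = T₁(P₂/P₁ − 1) = 294·(180/108 − 1) = 196 K.
ΔU = (0.782)(12.47)(196) = 1911 J.

ΔU ≈ 1910 J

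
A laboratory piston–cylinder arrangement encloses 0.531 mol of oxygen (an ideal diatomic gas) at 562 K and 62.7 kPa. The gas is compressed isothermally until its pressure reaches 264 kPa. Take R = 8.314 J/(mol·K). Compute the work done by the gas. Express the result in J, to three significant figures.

W ≈ -3570 J

Isothermal process: W = nRT ln(V₂/V₁) = nRT ln(P₁/P₂).
W = (0.531)(8.314)(562) × ln(62.7/264)
  = 2481 × ln(0.2375) = 2481 × -1.438
W_by_gas = -3567 J.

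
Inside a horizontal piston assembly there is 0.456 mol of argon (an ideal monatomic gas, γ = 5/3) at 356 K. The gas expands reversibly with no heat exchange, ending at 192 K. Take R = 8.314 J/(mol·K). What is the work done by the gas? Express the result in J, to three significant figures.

W ≈ 933 J

Adiabatic ⇒ Q = 0, so W_by = −ΔU = nCᵥ(T₁ − T₂).
Cᵥ = 3R/2 = 12.47 J/(mol·K).
W = (0.456)(12.47)(356 − 192) = 932.6 J.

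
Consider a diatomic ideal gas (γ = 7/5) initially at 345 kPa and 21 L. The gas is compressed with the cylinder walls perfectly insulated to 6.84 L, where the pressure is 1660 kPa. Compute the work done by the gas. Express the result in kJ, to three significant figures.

Adiabatic: W = (P₁V₁ − P₂V₂)/(γ − 1) with γ = 7/5.
P₁V₁ = 7245 J, P₂V₂ = 11354 J.
W = (7245 − 11354) / 0.4 = -10274 J.

W ≈ -10.3 kJ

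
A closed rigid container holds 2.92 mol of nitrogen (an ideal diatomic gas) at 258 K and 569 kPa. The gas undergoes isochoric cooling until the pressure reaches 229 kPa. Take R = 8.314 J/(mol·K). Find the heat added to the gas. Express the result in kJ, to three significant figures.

Q ≈ -9.36 kJ

Constant volume ⇒ W = 0, so Q = ΔU = nCᵥΔT with Cᵥ = 5R/2 = 20.79 J/(mol·K).
At constant V, T₂/T₁ = P₂/P₁ ⇒ ΔT = T₁(P₂/P₁ − 1) = 258·(229/569 − 1) = -154.2 K.
ΔU = (2.92)(20.79)(-154.2) = -9357 J.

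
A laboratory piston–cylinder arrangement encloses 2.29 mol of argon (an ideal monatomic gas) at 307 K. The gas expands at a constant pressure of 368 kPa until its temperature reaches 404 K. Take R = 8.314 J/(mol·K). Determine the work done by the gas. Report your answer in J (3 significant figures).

Isobaric: W = P ΔV = nR ΔT.
W = (2.29)(8.314)(404 − 307) = 1847 J.

W ≈ 1850 J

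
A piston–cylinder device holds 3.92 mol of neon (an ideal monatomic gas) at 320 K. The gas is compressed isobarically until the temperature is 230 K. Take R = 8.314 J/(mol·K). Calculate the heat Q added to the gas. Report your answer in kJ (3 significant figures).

Isobaric: W = nRΔT = (3.92)(8.314)(-90) = -2933 J.
ΔU = nCᵥΔT with Cᵥ = 3R/2: ΔU = (3.92)(12.47)(-90) = -4400 J.
Q = ΔU + W = -4400 − 2933 = -7333 J.

Q ≈ -7.33 kJ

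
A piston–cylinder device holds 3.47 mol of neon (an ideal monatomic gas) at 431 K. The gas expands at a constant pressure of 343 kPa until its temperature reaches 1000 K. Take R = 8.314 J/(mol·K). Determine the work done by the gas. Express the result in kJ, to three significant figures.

Isobaric: W = P ΔV = nR ΔT.
W = (3.47)(8.314)(1000 − 431) = 16415 J.

W ≈ 16.4 kJ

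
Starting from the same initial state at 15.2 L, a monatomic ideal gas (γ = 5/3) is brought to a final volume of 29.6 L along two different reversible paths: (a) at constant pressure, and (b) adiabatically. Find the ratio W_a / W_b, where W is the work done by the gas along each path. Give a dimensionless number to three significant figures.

W_a / W_b ≈ 1.76

Path (a) isobaric: W = P₁(V₂ − V₁) → W_a/(P₁V₁) = 0.9474.
Path (b) adiabatic: W = P₁V₁(1 − (V₁/V₂)^(γ−1))/(γ−1) → W_b/(P₁V₁) = 0.5381.
W_a / W_b = 0.9474 / 0.5381 = 1.761.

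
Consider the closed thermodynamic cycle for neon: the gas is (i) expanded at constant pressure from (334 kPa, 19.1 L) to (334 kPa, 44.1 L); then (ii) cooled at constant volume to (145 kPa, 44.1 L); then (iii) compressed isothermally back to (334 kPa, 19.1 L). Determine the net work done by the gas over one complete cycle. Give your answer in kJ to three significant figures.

Leg (i): W = PΔV = (334)(44.1 − 19.1) = 8350 J.
Leg (ii): W = 0.
Leg (iii): W = PᵢVᵢ ln(V_f/Vᵢ) = (6394) ln(19.1/44.1) = -5351 J.
W_net = 8350 − 5351 = 2999 J.

W_net ≈ 3.00 kJ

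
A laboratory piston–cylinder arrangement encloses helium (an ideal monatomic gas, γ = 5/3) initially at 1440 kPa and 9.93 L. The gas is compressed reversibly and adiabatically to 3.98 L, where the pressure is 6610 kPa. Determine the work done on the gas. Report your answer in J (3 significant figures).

W ≈ 18000 J

Adiabatic: W = (P₁V₁ − P₂V₂)/(γ − 1) with γ = 5/3.
P₁V₁ = 14299 J, P₂V₂ = 26308 J.
W = (14299 − 26308) / 0.6667 = -18013 J.
Work on gas = −W_by = 18013 J.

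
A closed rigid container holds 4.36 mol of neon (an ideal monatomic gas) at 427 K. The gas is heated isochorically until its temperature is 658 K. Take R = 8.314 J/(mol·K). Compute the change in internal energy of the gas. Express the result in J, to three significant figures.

ΔU ≈ 12600 J

Constant volume ⇒ W = 0, so Q = ΔU = nCᵥΔT with Cᵥ = 3R/2 = 12.47 J/(mol·K).
ΔU = (4.36)(12.47)(658 − 427) = 12560 J.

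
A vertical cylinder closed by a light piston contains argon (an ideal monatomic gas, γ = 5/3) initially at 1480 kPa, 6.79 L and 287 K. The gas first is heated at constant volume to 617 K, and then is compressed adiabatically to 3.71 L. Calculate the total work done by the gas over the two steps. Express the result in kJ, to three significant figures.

W_total ≈ -16.1 kJ

Step 1 (isochoric): W = 0 (constant volume).
After step 1: P = 3182 kPa (V unchanged).
Step 2 (adiabatic): W = (P₁V₁ − P₂V₂)/(γ−1) = (21604 − 32325)/0.667 = -16081 J.
W_total = 0 − 16081 = -16081 J.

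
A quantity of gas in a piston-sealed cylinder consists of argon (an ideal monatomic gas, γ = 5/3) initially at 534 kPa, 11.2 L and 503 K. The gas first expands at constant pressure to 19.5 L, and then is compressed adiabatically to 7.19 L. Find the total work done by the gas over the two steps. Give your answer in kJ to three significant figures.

W_total ≈ -10.3 kJ

Step 1 (isobaric): W = PΔV = (534 kPa)(19.5 − 11.2 L) = 4432 J.
After step 1: P = 534 kPa, V = 19.5 L, T = 875.8 K.
Step 2 (adiabatic): W = (P₁V₁ − P₂V₂)/(γ−1) = (10413 − 20251)/0.667 = -14757 J.
W_total = 4432 − 14757 = -10325 J.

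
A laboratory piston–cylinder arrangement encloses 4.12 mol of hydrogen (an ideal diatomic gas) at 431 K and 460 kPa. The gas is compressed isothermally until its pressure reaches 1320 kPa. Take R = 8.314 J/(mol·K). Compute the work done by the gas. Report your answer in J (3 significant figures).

Isothermal process: W = nRT ln(V₂/V₁) = nRT ln(P₁/P₂).
W = (4.12)(8.314)(431) × ln(460/1320)
  = 14763 × ln(0.3485) = 14763 × -1.054
W_by_gas = -15563 J.

W ≈ -15600 J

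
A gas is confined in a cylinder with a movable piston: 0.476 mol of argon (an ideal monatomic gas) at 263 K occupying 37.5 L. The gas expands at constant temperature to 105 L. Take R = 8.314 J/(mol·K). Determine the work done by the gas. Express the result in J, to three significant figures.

Isothermal: W = nRT ln(V₂/V₁).
W = (0.476)(8.314)(263) × ln(105/37.5)
  = 1041 × 1.03
W_by_gas = 1072 J.

W ≈ 1070 J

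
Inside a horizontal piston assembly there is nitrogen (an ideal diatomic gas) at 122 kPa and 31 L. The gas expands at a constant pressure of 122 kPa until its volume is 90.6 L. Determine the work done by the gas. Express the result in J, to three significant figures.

Isobaric: W = P ΔV.
W = (122 kPa)(90.6 − 31 L) = (122)(59.6) = 7271 J.

W ≈ 7270 J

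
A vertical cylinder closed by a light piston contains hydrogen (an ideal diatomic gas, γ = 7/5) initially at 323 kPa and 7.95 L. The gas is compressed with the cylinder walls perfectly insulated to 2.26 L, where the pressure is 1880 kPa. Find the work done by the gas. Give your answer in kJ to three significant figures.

W ≈ -4.20 kJ

Adiabatic: W = (P₁V₁ − P₂V₂)/(γ − 1) with γ = 7/5.
P₁V₁ = 2568 J, P₂V₂ = 4249 J.
W = (2568 − 4249) / 0.4 = -4202 J.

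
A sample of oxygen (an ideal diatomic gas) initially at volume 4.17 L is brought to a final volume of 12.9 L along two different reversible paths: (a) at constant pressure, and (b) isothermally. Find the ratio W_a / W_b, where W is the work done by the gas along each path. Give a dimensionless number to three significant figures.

W_a / W_b ≈ 1.85

Path (a) isobaric: W = P₁(V₂ − V₁) → W_a/(P₁V₁) = 2.094.
Path (b) isothermal: W = P₁V₁ ln(V₂/V₁) → W_b/(P₁V₁) = 1.129.
W_a / W_b = 2.094 / 1.129 = 1.854.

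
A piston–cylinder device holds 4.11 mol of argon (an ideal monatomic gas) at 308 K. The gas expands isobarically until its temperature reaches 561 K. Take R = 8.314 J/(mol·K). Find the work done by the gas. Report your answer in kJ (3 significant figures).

W ≈ 8.65 kJ

Isobaric: W = P ΔV = nR ΔT.
W = (4.11)(8.314)(561 − 308) = 8645 J.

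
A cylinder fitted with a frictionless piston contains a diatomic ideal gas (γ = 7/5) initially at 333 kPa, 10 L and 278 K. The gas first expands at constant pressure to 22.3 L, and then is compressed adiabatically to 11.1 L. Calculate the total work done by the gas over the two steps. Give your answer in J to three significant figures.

W_total ≈ -1880 J

Step 1 (isobaric): W = PΔV = (333 kPa)(22.3 − 10 L) = 4096 J.
After step 1: P = 333 kPa, V = 22.3 L, T = 619.9 K.
Step 2 (adiabatic): W = (P₁V₁ − P₂V₂)/(γ−1) = (7426 − 9816)/0.4 = -5976 J.
W_total = 4096 − 5976 = -1880 J.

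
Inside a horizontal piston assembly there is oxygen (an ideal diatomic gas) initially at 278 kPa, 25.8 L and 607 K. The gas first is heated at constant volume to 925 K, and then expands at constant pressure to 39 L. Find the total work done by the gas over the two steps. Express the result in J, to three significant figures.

Step 1 (isochoric): W = 0 (constant volume).
After step 1: P = 423.6 kPa (V unchanged).
Step 2 (isobaric): W = PΔV = (423.6 kPa)(39 − 25.8 L) = 5592 J.
W_total = 0 + 5592 = 5592 J.

W_total ≈ 5590 J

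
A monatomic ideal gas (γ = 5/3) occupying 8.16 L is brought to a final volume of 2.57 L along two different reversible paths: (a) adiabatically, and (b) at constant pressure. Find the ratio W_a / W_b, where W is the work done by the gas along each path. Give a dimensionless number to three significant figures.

W_a / W_b ≈ 2.54

Path (a) adiabatic: W = P₁V₁(1 − (V₁/V₂)^(γ−1))/(γ−1) → W_a/(P₁V₁) = -1.74.
Path (b) isobaric: W = P₁(V₂ − V₁) → W_b/(P₁V₁) = -0.685.
W_a / W_b = -1.74 / -0.685 = 2.541.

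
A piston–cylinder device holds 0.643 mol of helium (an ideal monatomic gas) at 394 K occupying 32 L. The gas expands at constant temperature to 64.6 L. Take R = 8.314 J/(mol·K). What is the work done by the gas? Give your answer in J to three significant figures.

W ≈ 1480 J

Isothermal: W = nRT ln(V₂/V₁).
W = (0.643)(8.314)(394) × ln(64.6/32)
  = 2106 × 0.7025
W_by_gas = 1480 J.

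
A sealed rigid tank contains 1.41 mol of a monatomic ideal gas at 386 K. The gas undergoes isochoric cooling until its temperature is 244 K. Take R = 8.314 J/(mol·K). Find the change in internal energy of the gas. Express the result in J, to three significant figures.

ΔU ≈ -2500 J

Constant volume ⇒ W = 0, so Q = ΔU = nCᵥΔT with Cᵥ = 3R/2 = 12.47 J/(mol·K).
ΔU = (1.41)(12.47)(244 − 386) = -2497 J.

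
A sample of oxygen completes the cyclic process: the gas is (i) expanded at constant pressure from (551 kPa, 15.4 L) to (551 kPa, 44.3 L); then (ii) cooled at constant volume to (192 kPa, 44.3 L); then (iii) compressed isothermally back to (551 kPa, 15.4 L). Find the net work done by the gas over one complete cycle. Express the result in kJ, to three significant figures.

Leg (i): W = PΔV = (551)(44.3 − 15.4) = 15924 J.
Leg (ii): W = 0.
Leg (iii): W = PᵢVᵢ ln(V_f/Vᵢ) = (8506) ln(15.4/44.3) = -8987 J.
W_net = 15924 − 8987 = 6937 J.

W_net ≈ 6.94 kJ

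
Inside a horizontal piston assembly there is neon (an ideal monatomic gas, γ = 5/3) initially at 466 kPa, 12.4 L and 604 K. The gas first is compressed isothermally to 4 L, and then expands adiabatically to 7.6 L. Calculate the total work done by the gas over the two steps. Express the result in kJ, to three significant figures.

Step 1 (isothermal): W = P₁V₁ ln(V₂/V₁) = (5778) ln(4/12.4) = -6538 J.
After step 1: P = 1445 kPa, V = 4 L, T = 604 K.
Step 2 (adiabatic): W = (P₁V₁ − P₂V₂)/(γ−1) = (5778 − 3767)/0.667 = 3017 J.
W_total = -6538 + 3017 = -3520 J.

W_total ≈ -3.52 kJ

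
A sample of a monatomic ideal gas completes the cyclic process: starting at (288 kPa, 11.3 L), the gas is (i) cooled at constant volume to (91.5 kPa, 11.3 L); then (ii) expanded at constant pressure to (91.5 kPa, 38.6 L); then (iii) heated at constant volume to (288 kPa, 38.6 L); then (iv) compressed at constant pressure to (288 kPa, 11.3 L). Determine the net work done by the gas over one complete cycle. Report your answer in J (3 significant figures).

W_net ≈ -5360 J

Constant-volume legs do no work.
W(ii) = (91.5)(38.6 − 11.3) = 2498 J; W(iv) = (288)(11.3 − 38.6) = -7862 J.
W_net = 2498 − 7862 = -5364 J (the counter-clockwise enclosed area).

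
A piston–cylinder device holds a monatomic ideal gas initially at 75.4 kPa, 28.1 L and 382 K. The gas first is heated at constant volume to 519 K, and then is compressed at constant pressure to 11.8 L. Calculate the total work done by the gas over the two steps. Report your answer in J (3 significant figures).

W_total ≈ -1670 J

Step 1 (isochoric): W = 0 (constant volume).
After step 1: P = 102.4 kPa (V unchanged).
Step 2 (isobaric): W = PΔV = (102.4 kPa)(11.8 − 28.1 L) = -1670 J.
W_total = 0 − 1670 = -1670 J.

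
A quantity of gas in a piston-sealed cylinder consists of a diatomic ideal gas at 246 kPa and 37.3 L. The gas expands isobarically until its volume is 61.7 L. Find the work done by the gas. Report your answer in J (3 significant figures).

W ≈ 6000 J

Isobaric: W = P ΔV.
W = (246 kPa)(61.7 − 37.3 L) = (246)(24.4) = 6002 J.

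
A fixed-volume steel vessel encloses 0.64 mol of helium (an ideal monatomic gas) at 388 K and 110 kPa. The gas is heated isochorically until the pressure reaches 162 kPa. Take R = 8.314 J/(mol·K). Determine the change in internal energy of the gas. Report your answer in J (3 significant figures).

ΔU ≈ 1460 J

Constant volume ⇒ W = 0, so Q = ΔU = nCᵥΔT with Cᵥ = 3R/2 = 12.47 J/(mol·K).
At constant V, T₂/T₁ = P₂/P₁ ⇒ ΔT = T₁(P₂/P₁ − 1) = 388·(162/110 − 1) = 183.4 K.
ΔU = (0.64)(12.47)(183.4) = 1464 J.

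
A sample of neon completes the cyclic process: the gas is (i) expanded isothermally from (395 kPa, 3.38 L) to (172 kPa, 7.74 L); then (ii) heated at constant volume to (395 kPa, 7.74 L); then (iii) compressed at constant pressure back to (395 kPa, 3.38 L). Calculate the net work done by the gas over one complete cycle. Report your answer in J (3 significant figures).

Leg (i): W = PᵢVᵢ ln(V_f/Vᵢ) = (1335) ln(7.74/3.38) = 1106 J.
Leg (ii): W = 0.
Leg (iii): W = PΔV = (395)(3.38 − 7.74) = -1722 J.
W_net = 1106 − 1722 = -616 J.

W_net ≈ -616 J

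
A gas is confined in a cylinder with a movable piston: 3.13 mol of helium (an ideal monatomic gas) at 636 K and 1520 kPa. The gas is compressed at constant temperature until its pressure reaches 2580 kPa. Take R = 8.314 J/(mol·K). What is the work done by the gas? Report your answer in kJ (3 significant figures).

W ≈ -8.76 kJ

Isothermal process: W = nRT ln(V₂/V₁) = nRT ln(P₁/P₂).
W = (3.13)(8.314)(636) × ln(1520/2580)
  = 16551 × ln(0.5891) = 16551 × -0.5291
W_by_gas = -8757 J.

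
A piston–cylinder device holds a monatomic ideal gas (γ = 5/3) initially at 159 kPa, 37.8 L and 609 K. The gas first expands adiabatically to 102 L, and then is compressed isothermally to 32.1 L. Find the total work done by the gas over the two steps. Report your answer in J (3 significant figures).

Step 1 (adiabatic): W = (P₁V₁ − P₂V₂)/(γ−1) = (6010 − 3101)/0.667 = 4364 J.
After step 1: P = 30.4 kPa, V = 102 L, T = 314.2 K.
Step 2 (isothermal): W = P₁V₁ ln(V₂/V₁) = (3101) ln(32.1/102) = -3585 J.
W_total = 4364 − 3585 = 779 J.

W_total ≈ 779 J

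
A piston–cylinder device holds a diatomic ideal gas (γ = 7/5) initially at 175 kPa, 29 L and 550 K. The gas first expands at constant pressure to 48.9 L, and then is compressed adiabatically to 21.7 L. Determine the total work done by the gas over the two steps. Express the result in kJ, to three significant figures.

W_total ≈ -4.73 kJ

Step 1 (isobaric): W = PΔV = (175 kPa)(48.9 − 29 L) = 3482 J.
After step 1: P = 175 kPa, V = 48.9 L, T = 927.4 K.
Step 2 (adiabatic): W = (P₁V₁ − P₂V₂)/(γ−1) = (8558 − 11844)/0.4 = -8215 J.
W_total = 3482 − 8215 = -4733 J.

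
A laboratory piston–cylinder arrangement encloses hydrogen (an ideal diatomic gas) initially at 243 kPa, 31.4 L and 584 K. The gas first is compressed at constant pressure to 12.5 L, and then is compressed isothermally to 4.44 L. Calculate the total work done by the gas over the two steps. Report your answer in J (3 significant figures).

W_total ≈ -7740 J

Step 1 (isobaric): W = PΔV = (243 kPa)(12.5 − 31.4 L) = -4593 J.
After step 1: P = 243 kPa, V = 12.5 L, T = 232.5 K.
Step 2 (isothermal): W = P₁V₁ ln(V₂/V₁) = (3038) ln(4.44/12.5) = -3144 J.
W_total = -4593 − 3144 = -7737 J.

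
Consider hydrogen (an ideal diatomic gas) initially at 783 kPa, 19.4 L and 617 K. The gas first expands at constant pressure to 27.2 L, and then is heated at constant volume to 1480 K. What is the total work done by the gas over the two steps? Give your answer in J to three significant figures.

Step 1 (isobaric): W = PΔV = (783 kPa)(27.2 − 19.4 L) = 6107 J.
Step 2 (isochoric): W = 0 (constant volume).
W_total = 6107 + 0 = 6107 J.

W_total ≈ 6110 J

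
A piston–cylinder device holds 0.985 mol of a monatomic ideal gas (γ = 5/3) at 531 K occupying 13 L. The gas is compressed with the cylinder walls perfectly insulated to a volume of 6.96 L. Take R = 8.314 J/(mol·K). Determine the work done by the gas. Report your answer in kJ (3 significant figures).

Adiabatic: TV^(γ−1) = const with γ = 5/3.
T₂ = T₁ (V₁/V₂)^(γ−1) = 531 × (13/6.96)^0.667 = 531 × 1.517 = 805.3 K.
W_by = nCᵥ(T₁ − T₂) = (0.985)(12.47)(531 − 805.3) = -3370 J.

W ≈ -3.37 kJ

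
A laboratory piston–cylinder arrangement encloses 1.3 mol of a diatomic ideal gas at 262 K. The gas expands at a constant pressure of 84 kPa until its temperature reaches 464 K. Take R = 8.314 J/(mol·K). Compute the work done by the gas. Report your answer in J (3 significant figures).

Isobaric: W = P ΔV = nR ΔT.
W = (1.3)(8.314)(464 − 262) = 2183 J.

W ≈ 2180 J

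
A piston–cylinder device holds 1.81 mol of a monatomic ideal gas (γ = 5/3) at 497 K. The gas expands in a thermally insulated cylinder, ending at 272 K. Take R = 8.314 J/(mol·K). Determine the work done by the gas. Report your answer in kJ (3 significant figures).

Adiabatic ⇒ Q = 0, so W_by = −ΔU = nCᵥ(T₁ − T₂).
Cᵥ = 3R/2 = 12.47 J/(mol·K).
W = (1.81)(12.47)(497 − 272) = 5079 J.

W ≈ 5.08 kJ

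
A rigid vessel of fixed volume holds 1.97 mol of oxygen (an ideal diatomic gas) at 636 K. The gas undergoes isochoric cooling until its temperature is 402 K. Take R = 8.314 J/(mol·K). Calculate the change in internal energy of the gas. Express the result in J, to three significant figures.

Constant volume ⇒ W = 0, so Q = ΔU = nCᵥΔT with Cᵥ = 5R/2 = 20.79 J/(mol·K).
ΔU = (1.97)(20.79)(402 − 636) = -9581 J.

ΔU ≈ -9580 J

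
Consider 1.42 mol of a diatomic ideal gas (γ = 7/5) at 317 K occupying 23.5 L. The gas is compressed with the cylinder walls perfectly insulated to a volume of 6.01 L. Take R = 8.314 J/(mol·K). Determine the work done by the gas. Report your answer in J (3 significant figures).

Adiabatic: TV^(γ−1) = const with γ = 7/5.
T₂ = T₁ (V₁/V₂)^(γ−1) = 317 × (23.5/6.01)^0.4 = 317 × 1.725 = 546.9 K.
W_by = nCᵥ(T₁ − T₂) = (1.42)(20.79)(317 − 546.9) = -6786 J.

W ≈ -6790 J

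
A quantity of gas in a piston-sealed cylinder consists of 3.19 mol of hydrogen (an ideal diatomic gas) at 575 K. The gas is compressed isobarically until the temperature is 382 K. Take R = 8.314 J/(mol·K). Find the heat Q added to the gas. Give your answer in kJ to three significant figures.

Isobaric: W = nRΔT = (3.19)(8.314)(-193) = -5119 J.
ΔU = nCᵥΔT with Cᵥ = 5R/2: ΔU = (3.19)(20.79)(-193) = -12797 J.
Q = ΔU + W = -12797 − 5119 = -17915 J.

Q ≈ -17.9 kJ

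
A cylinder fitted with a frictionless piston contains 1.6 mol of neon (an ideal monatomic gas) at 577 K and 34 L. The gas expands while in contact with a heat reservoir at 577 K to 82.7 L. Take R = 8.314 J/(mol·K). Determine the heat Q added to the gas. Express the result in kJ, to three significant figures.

Isothermal ⇒ ΔU = 0, so Q = W = nRT ln(V₂/V₁).
Q = (1.6)(8.314)(577) ln(82.7/34) = 7675 × 0.8889 = 6822 J.

Q ≈ 6.82 kJ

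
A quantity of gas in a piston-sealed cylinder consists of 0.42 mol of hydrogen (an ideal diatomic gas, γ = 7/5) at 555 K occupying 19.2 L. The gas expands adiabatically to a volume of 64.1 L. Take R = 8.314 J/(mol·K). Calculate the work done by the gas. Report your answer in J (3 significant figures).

W ≈ 1850 J

Adiabatic: TV^(γ−1) = const with γ = 7/5.
T₂ = T₁ (V₁/V₂)^(γ−1) = 555 × (19.2/64.1)^0.4 = 555 × 0.6174 = 342.7 K.
W_by = nCᵥ(T₁ − T₂) = (0.42)(20.79)(555 − 342.7) = 1854 J.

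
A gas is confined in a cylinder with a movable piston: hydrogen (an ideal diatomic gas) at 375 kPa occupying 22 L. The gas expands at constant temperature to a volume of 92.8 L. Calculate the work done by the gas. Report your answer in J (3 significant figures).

W ≈ 11900 J

Isothermal: W = nRT ln(V₂/V₁) = P₁V₁ ln(V₂/V₁).
P₁V₁ = (375 kPa)(22 L) = 8250 J.
W = 8250 × ln(92.8/22) = 8250 × 1.439
W_by_gas = 11875 J.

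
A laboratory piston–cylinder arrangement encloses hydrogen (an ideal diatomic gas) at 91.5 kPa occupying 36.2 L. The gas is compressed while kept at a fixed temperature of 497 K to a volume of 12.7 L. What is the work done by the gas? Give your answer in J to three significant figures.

W ≈ -3470 J

Isothermal: W = nRT ln(V₂/V₁) = P₁V₁ ln(V₂/V₁).
P₁V₁ = (91.5 kPa)(36.2 L) = 3312 J.
W = 3312 × ln(12.7/36.2) = 3312 × -1.047
W_by_gas = -3469 J.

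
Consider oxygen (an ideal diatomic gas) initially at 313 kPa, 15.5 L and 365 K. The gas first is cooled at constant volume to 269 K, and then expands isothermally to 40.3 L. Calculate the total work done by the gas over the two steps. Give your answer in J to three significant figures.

Step 1 (isochoric): W = 0 (constant volume).
After step 1: P = 230.7 kPa (V unchanged).
Step 2 (isothermal): W = P₁V₁ ln(V₂/V₁) = (3575) ln(40.3/15.5) = 3416 J.
W_total = 0 + 3416 = 3416 J.

W_total ≈ 3420 J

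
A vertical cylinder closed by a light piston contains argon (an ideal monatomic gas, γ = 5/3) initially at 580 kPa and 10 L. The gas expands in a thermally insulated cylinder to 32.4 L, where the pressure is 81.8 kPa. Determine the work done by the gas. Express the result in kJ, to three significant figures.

W ≈ 4.72 kJ

Adiabatic: W = (P₁V₁ − P₂V₂)/(γ − 1) with γ = 5/3.
P₁V₁ = 5800 J, P₂V₂ = 2650 J.
W = (5800 − 2650) / 0.6667 = 4725 J.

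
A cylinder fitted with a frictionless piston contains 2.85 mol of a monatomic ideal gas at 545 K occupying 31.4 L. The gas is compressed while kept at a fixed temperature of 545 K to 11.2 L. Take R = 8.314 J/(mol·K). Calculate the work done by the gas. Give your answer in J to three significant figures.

W ≈ -13300 J

Isothermal: W = nRT ln(V₂/V₁).
W = (2.85)(8.314)(545) × ln(11.2/31.4)
  = 12914 × -1.031
W_by_gas = -13313 J.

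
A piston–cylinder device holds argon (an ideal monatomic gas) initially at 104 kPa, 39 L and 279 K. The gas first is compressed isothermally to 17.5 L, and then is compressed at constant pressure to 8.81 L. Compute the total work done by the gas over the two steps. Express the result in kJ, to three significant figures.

Step 1 (isothermal): W = P₁V₁ ln(V₂/V₁) = (4056) ln(17.5/39) = -3250 J.
After step 1: P = 231.8 kPa, V = 17.5 L, T = 279 K.
Step 2 (isobaric): W = PΔV = (231.8 kPa)(8.81 − 17.5 L) = -2014 J.
W_total = -3250 − 2014 = -5264 J.

W_total ≈ -5.26 kJ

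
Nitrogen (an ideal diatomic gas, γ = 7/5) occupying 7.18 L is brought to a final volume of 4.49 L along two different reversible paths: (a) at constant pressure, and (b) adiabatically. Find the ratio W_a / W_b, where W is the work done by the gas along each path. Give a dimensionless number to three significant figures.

Path (a) isobaric: W = P₁(V₂ − V₁) → W_a/(P₁V₁) = -0.3747.
Path (b) adiabatic: W = P₁V₁(1 − (V₁/V₂)^(γ−1))/(γ−1) → W_b/(P₁V₁) = -0.5164.
W_a / W_b = -0.3747 / -0.5164 = 0.7255.

W_a / W_b ≈ 0.725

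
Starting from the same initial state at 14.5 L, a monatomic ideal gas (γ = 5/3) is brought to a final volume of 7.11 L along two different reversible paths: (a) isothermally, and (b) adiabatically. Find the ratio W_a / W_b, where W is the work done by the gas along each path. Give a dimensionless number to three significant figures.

W_a / W_b ≈ 0.781

Path (a) isothermal: W = P₁V₁ ln(V₂/V₁) → W_a/(P₁V₁) = -0.7126.
Path (b) adiabatic: W = P₁V₁(1 − (V₁/V₂)^(γ−1))/(γ−1) → W_b/(P₁V₁) = -0.9123.
W_a / W_b = -0.7126 / -0.9123 = 0.7812.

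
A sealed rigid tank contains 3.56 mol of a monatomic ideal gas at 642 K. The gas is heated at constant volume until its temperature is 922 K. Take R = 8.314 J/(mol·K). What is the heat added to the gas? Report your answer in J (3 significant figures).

Constant volume ⇒ W = 0, so Q = ΔU = nCᵥΔT with Cᵥ = 3R/2 = 12.47 J/(mol·K).
ΔU = (3.56)(12.47)(922 − 642) = 12431 J.

Q ≈ 12400 J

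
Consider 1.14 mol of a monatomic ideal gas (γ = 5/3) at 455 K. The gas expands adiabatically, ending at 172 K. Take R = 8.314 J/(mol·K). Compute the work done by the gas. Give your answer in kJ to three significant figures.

W ≈ 4.02 kJ

Adiabatic ⇒ Q = 0, so W_by = −ΔU = nCᵥ(T₁ − T₂).
Cᵥ = 3R/2 = 12.47 J/(mol·K).
W = (1.14)(12.47)(455 − 172) = 4023 J.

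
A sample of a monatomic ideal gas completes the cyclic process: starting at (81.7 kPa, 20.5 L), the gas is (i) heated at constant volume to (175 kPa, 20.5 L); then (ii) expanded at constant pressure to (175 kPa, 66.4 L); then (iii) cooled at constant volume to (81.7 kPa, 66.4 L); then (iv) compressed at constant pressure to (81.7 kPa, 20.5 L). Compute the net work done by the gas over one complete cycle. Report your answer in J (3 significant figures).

Constant-volume legs do no work.
W(ii) = (175)(66.4 − 20.5) = 8033 J; W(iv) = (81.7)(20.5 − 66.4) = -3750 J.
W_net = 8033 − 3750 = 4282 J (the clockwise enclosed area).

W_net ≈ 4280 J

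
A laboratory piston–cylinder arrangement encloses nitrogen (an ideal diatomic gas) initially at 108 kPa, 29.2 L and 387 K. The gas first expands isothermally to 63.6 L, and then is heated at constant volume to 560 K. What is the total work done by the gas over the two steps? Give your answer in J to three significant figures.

Step 1 (isothermal): W = P₁V₁ ln(V₂/V₁) = (3154) ln(63.6/29.2) = 2455 J.
Step 2 (isochoric): W = 0 (constant volume).
W_total = 2455 + 0 = 2455 J.

W_total ≈ 2450 J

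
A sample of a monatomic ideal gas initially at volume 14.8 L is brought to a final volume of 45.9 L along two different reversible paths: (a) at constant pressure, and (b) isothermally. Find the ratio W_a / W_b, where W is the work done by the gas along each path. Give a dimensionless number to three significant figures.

Path (a) isobaric: W = P₁(V₂ − V₁) → W_a/(P₁V₁) = 2.101.
Path (b) isothermal: W = P₁V₁ ln(V₂/V₁) → W_b/(P₁V₁) = 1.132.
W_a / W_b = 2.101 / 1.132 = 1.857.

W_a / W_b ≈ 1.86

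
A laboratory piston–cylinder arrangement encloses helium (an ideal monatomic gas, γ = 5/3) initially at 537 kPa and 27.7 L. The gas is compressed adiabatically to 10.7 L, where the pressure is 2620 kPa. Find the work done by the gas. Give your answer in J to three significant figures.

W ≈ -19700 J

Adiabatic: W = (P₁V₁ − P₂V₂)/(γ − 1) with γ = 5/3.
P₁V₁ = 14875 J, P₂V₂ = 28034 J.
W = (14875 − 28034) / 0.6667 = -19739 J.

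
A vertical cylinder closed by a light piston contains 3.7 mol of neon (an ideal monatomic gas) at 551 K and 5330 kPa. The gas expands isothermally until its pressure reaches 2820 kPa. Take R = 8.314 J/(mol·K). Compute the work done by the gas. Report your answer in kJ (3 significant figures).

Isothermal process: W = nRT ln(V₂/V₁) = nRT ln(P₁/P₂).
W = (3.7)(8.314)(551) × ln(5330/2820)
  = 16950 × ln(1.89) = 16950 × 0.6366
W_by_gas = 10790 J.

W ≈ 10.8 kJ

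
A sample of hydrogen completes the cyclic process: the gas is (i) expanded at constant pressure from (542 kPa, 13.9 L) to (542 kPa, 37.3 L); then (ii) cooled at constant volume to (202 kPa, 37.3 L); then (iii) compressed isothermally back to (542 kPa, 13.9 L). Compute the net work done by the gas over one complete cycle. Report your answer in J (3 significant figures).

W_net ≈ 5250 J

Leg (i): W = PΔV = (542)(37.3 − 13.9) = 12683 J.
Leg (ii): W = 0.
Leg (iii): W = PᵢVᵢ ln(V_f/Vᵢ) = (7535) ln(13.9/37.3) = -7437 J.
W_net = 12683 − 7437 = 5245 J.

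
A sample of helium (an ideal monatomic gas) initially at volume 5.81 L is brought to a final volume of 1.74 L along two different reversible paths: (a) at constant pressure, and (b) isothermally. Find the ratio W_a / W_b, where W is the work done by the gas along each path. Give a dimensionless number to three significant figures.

Path (a) isobaric: W = P₁(V₂ − V₁) → W_a/(P₁V₁) = -0.7005.
Path (b) isothermal: W = P₁V₁ ln(V₂/V₁) → W_b/(P₁V₁) = -1.206.
W_a / W_b = -0.7005 / -1.206 = 0.581.

W_a / W_b ≈ 0.581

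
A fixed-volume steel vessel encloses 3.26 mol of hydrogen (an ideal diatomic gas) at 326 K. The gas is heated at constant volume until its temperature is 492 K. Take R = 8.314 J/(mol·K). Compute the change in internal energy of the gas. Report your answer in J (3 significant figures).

ΔU ≈ 11200 J

Constant volume ⇒ W = 0, so Q = ΔU = nCᵥΔT with Cᵥ = 5R/2 = 20.79 J/(mol·K).
ΔU = (3.26)(20.79)(492 − 326) = 11248 J.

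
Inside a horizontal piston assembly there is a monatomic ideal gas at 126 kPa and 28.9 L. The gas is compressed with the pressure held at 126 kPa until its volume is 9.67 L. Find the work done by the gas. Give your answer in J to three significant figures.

W ≈ -2420 J

Isobaric: W = P ΔV.
W = (126 kPa)(9.67 − 28.9 L) = (126)(-19.23) = -2423 J.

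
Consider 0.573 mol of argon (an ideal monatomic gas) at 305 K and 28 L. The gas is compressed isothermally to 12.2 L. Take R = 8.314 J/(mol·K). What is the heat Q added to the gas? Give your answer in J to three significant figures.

Isothermal ⇒ ΔU = 0, so Q = W = nRT ln(V₂/V₁).
Q = (0.573)(8.314)(305) ln(12.2/28) = 1453 × -0.8308 = -1207 J.

Q ≈ -1210 J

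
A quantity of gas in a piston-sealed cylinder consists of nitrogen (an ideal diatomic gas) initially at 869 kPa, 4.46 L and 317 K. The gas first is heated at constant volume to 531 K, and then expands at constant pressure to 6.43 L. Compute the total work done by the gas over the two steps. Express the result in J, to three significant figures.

Step 1 (isochoric): W = 0 (constant volume).
After step 1: P = 1456 kPa (V unchanged).
Step 2 (isobaric): W = PΔV = (1456 kPa)(6.43 − 4.46 L) = 2868 J.
W_total = 0 + 2868 = 2868 J.

W_total ≈ 2870 J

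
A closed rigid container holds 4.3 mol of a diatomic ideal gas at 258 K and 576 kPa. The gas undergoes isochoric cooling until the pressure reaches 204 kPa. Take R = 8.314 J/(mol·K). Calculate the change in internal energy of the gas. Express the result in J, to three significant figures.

ΔU ≈ -14900 J

Constant volume ⇒ W = 0, so Q = ΔU = nCᵥΔT with Cᵥ = 5R/2 = 20.79 J/(mol·K).
At constant V, T₂/T₁ = P₂/P₁ ⇒ ΔT = T₁(P₂/P₁ − 1) = 258·(204/576 − 1) = -166.6 K.
ΔU = (4.3)(20.79)(-166.6) = -14892 J.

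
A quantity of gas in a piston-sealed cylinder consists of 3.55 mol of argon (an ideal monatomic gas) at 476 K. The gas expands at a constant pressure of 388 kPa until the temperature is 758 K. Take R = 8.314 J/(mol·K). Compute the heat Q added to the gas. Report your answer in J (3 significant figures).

Q ≈ 20800 J

Isobaric: W = nRΔT = (3.55)(8.314)(282) = 8323 J.
ΔU = nCᵥΔT with Cᵥ = 3R/2: ΔU = (3.55)(12.47)(282) = 12485 J.
Q = ΔU + W = 12485 + 8323 = 20808 J.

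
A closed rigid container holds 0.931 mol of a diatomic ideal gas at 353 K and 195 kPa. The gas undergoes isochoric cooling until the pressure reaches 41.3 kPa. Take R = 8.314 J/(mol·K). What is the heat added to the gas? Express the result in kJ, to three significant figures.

Constant volume ⇒ W = 0, so Q = ΔU = nCᵥΔT with Cᵥ = 5R/2 = 20.79 J/(mol·K).
At constant V, T₂/T₁ = P₂/P₁ ⇒ ΔT = T₁(P₂/P₁ − 1) = 353·(41.3/195 − 1) = -278.2 K.
ΔU = (0.931)(20.79)(-278.2) = -5384 J.

Q ≈ -5.38 kJ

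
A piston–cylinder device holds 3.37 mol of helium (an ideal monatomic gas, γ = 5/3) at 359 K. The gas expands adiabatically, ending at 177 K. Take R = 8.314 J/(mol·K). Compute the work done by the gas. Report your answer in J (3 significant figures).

W ≈ 7650 J

Adiabatic ⇒ Q = 0, so W_by = −ΔU = nCᵥ(T₁ − T₂).
Cᵥ = 3R/2 = 12.47 J/(mol·K).
W = (3.37)(12.47)(359 − 177) = 7649 J.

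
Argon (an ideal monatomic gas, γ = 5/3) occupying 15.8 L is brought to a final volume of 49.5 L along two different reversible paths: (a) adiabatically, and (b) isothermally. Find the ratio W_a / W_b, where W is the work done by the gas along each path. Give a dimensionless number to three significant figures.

W_a / W_b ≈ 0.700

Path (a) adiabatic: W = P₁V₁(1 − (V₁/V₂)^(γ−1))/(γ−1) → W_a/(P₁V₁) = 0.7994.
Path (b) isothermal: W = P₁V₁ ln(V₂/V₁) → W_b/(P₁V₁) = 1.142.
W_a / W_b = 0.7994 / 1.142 = 0.7.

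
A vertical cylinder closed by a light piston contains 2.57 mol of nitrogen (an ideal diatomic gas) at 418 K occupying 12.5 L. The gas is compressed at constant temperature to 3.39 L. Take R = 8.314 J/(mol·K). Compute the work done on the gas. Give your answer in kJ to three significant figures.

Isothermal: W = nRT ln(V₂/V₁).
W = (2.57)(8.314)(418) × ln(3.39/12.5)
  = 8931 × -1.305
W_by_gas = -11655 J; work on gas = −W_by = 11655 J.

W ≈ 11.7 kJ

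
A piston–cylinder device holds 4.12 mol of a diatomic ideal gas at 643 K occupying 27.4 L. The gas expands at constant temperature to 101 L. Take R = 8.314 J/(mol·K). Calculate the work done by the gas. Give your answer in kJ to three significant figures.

W ≈ 28.7 kJ

Isothermal: W = nRT ln(V₂/V₁).
W = (4.12)(8.314)(643) × ln(101/27.4)
  = 22025 × 1.305
W_by_gas = 28733 J.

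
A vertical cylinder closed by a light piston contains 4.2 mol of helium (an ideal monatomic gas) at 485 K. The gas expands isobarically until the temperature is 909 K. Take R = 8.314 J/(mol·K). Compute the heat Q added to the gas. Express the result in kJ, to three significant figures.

Q ≈ 37.0 kJ

Isobaric: W = nRΔT = (4.2)(8.314)(424) = 14806 J.
ΔU = nCᵥΔT with Cᵥ = 3R/2: ΔU = (4.2)(12.47)(424) = 22208 J.
Q = ΔU + W = 22208 + 14806 = 37014 J.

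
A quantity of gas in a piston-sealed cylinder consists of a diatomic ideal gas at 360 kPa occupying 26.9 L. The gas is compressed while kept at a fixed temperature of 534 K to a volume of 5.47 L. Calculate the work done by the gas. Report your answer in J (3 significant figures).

Isothermal: W = nRT ln(V₂/V₁) = P₁V₁ ln(V₂/V₁).
P₁V₁ = (360 kPa)(26.9 L) = 9684 J.
W = 9684 × ln(5.47/26.9) = 9684 × -1.593
W_by_gas = -15425 J.

W ≈ -15400 J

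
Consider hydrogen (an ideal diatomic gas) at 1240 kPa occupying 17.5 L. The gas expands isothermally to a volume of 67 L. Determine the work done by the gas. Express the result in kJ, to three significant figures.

W ≈ 29.1 kJ

Isothermal: W = nRT ln(V₂/V₁) = P₁V₁ ln(V₂/V₁).
P₁V₁ = (1240 kPa)(17.5 L) = 21700 J.
W = 21700 × ln(67/17.5) = 21700 × 1.342
W_by_gas = 29132 J.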